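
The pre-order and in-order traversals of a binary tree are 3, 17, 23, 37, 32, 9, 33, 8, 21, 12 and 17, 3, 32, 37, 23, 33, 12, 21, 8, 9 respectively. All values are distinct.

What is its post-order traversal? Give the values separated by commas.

The first element of pre-order is the root; it splits in-order into left and right subtrees.
Root 3: left subtree has 1 node {17}, right has 8 {32, 37, 23, 33, 12, 21, 8, 9}.
  Root 23: left subtree has 2 nodes {32, 37}, right has 5 {33, 12, 21, 8, 9}.
    Root 37: left subtree has 1 node {32}, right has 0 { }.
    Root 9: left subtree has 4 nodes {33, 12, 21, 8}, right has 0 { }.
      Root 33: left subtree has 0 nodes { }, right has 3 {12, 21, 8}.
        Root 8: left subtree has 2 nodes {12, 21}, right has 0 { }.
          Root 21: left subtree has 1 node {12}, right has 0 { }.

17, 32, 37, 12, 21, 8, 33, 9, 23, 3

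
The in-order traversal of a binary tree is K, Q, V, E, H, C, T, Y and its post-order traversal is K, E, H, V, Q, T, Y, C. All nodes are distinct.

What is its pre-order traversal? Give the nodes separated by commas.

C, Q, K, V, H, E, Y, T

The last element of post-order is the root; it splits in-order into left and right subtrees.
Root C: left subtree has 5 nodes {K, Q, V, E, H}, right has 2 {T, Y}.
  Root Q: left subtree has 1 node {K}, right has 3 {V, E, H}.
    Root V: left subtree has 0 nodes { }, right has 2 {E, H}.
      Root H: left subtree has 1 node {E}, right has 0 { }.
  Root Y: left subtree has 1 node {T}, right has 0 { }.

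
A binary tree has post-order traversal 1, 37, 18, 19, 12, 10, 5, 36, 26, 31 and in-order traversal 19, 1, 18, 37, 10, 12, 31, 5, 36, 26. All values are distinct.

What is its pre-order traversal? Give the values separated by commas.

The last element of post-order is the root; it splits in-order into left and right subtrees.
Root 31: left subtree has 6 nodes {19, 1, 18, 37, 10, 12}, right has 3 {5, 36, 26}.
  Root 10: left subtree has 4 nodes {19, 1, 18, 37}, right has 1 {12}.
    Root 19: left subtree has 0 nodes { }, right has 3 {1, 18, 37}.
      Root 18: left subtree has 1 node {1}, right has 1 {37}.
  Root 26: left subtree has 2 nodes {5, 36}, right has 0 { }.
    Root 36: left subtree has 1 node {5}, right has 0 { }.

31, 10, 19, 18, 1, 37, 12, 26, 36, 5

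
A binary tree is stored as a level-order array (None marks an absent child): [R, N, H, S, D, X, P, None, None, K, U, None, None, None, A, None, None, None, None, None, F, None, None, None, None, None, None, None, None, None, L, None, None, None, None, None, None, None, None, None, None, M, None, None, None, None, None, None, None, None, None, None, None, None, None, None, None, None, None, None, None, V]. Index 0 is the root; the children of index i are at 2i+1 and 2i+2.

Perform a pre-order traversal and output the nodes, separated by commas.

R, N, S, D, K, F, M, U, H, X, P, A, L, V

Pre-order visits the node, then its left subtree, then its right subtree.
Visit R.
At R: go left to N.
  Visit N.
  At N: go left to S.
    S is a leaf — visit S.
  At N: go right to D.
    Visit D.
    At D: go left to K.
      Visit K.
      At K: no left child.
      At K: go right to F.
        Visit F.
        At F: go left to M.
          M is a leaf — visit M.
        At F: no right child.
    At D: go right to U.
      U is a leaf — visit U.
At R: go right to H.
  Visit H.
  At H: go left to X.
    X is a leaf — visit X.
  At H: go right to P.
    Visit P.
    At P: no left child.
    At P: go right to A.
      Visit A.
      At A: no left child.
      At A: go right to L.
        Visit L.
        At L: go left to V.
          V is a leaf — visit V.
        At L: no right child.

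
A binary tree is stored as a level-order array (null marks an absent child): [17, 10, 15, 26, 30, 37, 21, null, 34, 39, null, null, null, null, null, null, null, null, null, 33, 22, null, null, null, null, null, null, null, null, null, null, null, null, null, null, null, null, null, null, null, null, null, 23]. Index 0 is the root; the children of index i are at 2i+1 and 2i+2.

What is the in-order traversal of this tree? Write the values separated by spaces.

26 34 10 33 39 22 23 30 17 37 15 21

In-order visits the left subtree, then the node, then the right subtree.
At 17: go left to 10.
  At 10: go left to 26.
    At 26: no left child.
    Visit 26.
    At 26: go right to 34.
      34 is a leaf — visit 34.
  Visit 10.
  At 10: go right to 30.
    At 30: go left to 39.
      At 39: go left to 33.
        33 is a leaf — visit 33.
      Visit 39.
      At 39: go right to 22.
        At 22: no left child.
        Visit 22.
        At 22: go right to 23.
          23 is a leaf — visit 23.
    Visit 30.
    At 30: no right child.
Visit 17.
At 17: go right to 15.
  At 15: go left to 37.
    37 is a leaf — visit 37.
  Visit 15.
  At 15: go right to 21.
    21 is a leaf — visit 21.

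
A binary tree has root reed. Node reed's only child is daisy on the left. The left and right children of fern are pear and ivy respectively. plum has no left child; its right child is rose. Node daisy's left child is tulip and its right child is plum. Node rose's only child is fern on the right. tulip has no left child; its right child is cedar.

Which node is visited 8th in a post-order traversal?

Post-order visits the left subtree, then the right subtree, then the node.
At reed: go left to daisy.
  At daisy: go left to tulip.
    At tulip: no left child.
    At tulip: go right to cedar.
      cedar is a leaf — visit cedar.
    Visit tulip.
  At daisy: go right to plum.
    At plum: no left child.
    At plum: go right to rose.
      At rose: no left child.
      At rose: go right to fern.
        At fern: go left to pear.
          pear is a leaf — visit pear.
        At fern: go right to ivy.
          ivy is a leaf — visit ivy.
        Visit fern.
      Visit rose.
    Visit plum.
  Visit daisy.
At reed: no right child.
Visit reed.
Full post-order sequence: cedar, tulip, pear, ivy, fern, rose, plum, daisy, reed.

daisy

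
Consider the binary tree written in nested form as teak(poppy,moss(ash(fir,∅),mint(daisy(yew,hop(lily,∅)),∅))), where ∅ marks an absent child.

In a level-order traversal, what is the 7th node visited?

Level-order visits nodes level by level from the root, left to right within each level.
Level 0: teak
Level 1: poppy, moss
Level 2: ash, mint
Level 3: fir, daisy
Level 4: yew, hop
Level 5: lily
Full level-order sequence: teak, poppy, moss, ash, mint, fir, daisy, yew, hop, lily.

daisy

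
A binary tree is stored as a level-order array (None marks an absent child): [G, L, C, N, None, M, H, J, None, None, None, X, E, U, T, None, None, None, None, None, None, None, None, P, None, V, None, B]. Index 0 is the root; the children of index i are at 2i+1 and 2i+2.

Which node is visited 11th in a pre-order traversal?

Pre-order visits the node, then its left subtree, then its right subtree.
Visit G.
At G: go left to L.
  Visit L.
  At L: go left to N.
    Visit N.
    At N: go left to J.
      J is a leaf — visit J.
    At N: no right child.
  At L: no right child.
At G: go right to C.
  Visit C.
  At C: go left to M.
    Visit M.
    At M: go left to X.
      Visit X.
      At X: go left to P.
        P is a leaf — visit P.
      At X: no right child.
    At M: go right to E.
      Visit E.
      At E: go left to V.
        V is a leaf — visit V.
      At E: no right child.
  At C: go right to H.
    Visit H.
    At H: go left to U.
      Visit U.
      At U: go left to B.
        B is a leaf — visit B.
      At U: no right child.
    At H: go right to T.
      T is a leaf — visit T.
Full pre-order sequence: G, L, N, J, C, M, X, P, E, V, H, U, B, T.

H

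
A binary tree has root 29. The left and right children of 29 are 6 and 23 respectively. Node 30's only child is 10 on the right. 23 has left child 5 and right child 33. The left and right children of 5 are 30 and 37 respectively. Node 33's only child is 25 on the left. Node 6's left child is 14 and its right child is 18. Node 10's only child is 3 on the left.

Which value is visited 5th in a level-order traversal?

18

Level-order visits nodes level by level from the root, left to right within each level.
Level 0: 29
Level 1: 6, 23
Level 2: 14, 18, 5, 33
Level 3: 30, 37, 25
Level 4: 10
Level 5: 3
Full level-order sequence: 29, 6, 23, 14, 18, 5, 33, 30, 37, 25, 10, 3.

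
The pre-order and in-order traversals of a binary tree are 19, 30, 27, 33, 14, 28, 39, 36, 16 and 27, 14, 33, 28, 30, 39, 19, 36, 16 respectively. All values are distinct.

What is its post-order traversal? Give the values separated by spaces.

14 28 33 27 39 30 16 36 19

The first element of pre-order is the root; it splits in-order into left and right subtrees.
Root 19: left subtree has 6 nodes {27, 14, 33, 28, 30, 39}, right has 2 {36, 16}.
  Root 30: left subtree has 4 nodes {27, 14, 33, 28}, right has 1 {39}.
    Root 27: left subtree has 0 nodes { }, right has 3 {14, 33, 28}.
      Root 33: left subtree has 1 node {14}, right has 1 {28}.
  Root 36: left subtree has 0 nodes { }, right has 1 {16}.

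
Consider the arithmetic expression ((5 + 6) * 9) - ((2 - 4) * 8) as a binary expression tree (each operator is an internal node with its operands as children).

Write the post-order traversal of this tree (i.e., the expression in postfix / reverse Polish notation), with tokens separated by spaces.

Post-order on an expression tree gives postfix notation: for each operator, emit left operand, right operand, then the operator.

5 6 + 9 * 2 4 - 8 * -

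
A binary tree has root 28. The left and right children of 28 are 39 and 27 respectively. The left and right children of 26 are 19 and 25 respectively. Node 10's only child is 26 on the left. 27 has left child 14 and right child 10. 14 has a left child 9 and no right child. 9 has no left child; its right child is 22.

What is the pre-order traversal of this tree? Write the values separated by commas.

Pre-order visits the node, then its left subtree, then its right subtree.
Visit 28.
At 28: go left to 39.
  39 is a leaf — visit 39.
At 28: go right to 27.
  Visit 27.
  At 27: go left to 14.
    Visit 14.
    At 14: go left to 9.
      Visit 9.
      At 9: no left child.
      At 9: go right to 22.
        22 is a leaf — visit 22.
    At 14: no right child.
  At 27: go right to 10.
    Visit 10.
    At 10: go left to 26.
      Visit 26.
      At 26: go left to 19.
        19 is a leaf — visit 19.
      At 26: go right to 25.
        25 is a leaf — visit 25.
    At 10: no right child.

28, 39, 27, 14, 9, 22, 10, 26, 19, 25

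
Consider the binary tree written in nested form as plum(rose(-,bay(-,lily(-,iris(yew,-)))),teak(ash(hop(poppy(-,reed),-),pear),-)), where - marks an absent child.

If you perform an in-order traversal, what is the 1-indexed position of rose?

1

In-order visits the left subtree, then the node, then the right subtree.
At plum: go left to rose.
  At rose: no left child.
  Visit rose.
  At rose: go right to bay.
    At bay: no left child.
    Visit bay.
    At bay: go right to lily.
      At lily: no left child.
      Visit lily.
      At lily: go right to iris.
        At iris: go left to yew.
          yew is a leaf — visit yew.
        Visit iris.
        At iris: no right child.
Visit plum.
At plum: go right to teak.
  At teak: go left to ash.
    At ash: go left to hop.
      At hop: go left to poppy.
        At poppy: no left child.
        Visit poppy.
        At poppy: go right to reed.
          reed is a leaf — visit reed.
      Visit hop.
      At hop: no right child.
    Visit ash.
    At ash: go right to pear.
      pear is a leaf — visit pear.
  Visit teak.
  At teak: no right child.
Full in-order sequence: rose, bay, lily, yew, iris, plum, poppy, reed, hop, ash, pear, teak.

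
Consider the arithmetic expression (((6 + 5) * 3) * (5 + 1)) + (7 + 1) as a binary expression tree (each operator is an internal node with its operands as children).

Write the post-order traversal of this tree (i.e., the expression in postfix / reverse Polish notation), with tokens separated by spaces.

Post-order on an expression tree gives postfix notation: for each operator, emit left operand, right operand, then the operator.

6 5 + 3 * 5 1 + * 7 1 + +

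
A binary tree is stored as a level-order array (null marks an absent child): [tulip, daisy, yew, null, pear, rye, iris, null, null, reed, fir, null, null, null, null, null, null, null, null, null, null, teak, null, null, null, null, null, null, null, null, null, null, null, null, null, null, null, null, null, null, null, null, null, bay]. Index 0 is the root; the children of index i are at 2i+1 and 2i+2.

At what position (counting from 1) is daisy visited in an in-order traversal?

In-order visits the left subtree, then the node, then the right subtree.
At tulip: go left to daisy.
  At daisy: no left child.
  Visit daisy.
  At daisy: go right to pear.
    At pear: go left to reed.
      reed is a leaf — visit reed.
    Visit pear.
    At pear: go right to fir.
      At fir: go left to teak.
        At teak: go left to bay.
          bay is a leaf — visit bay.
        Visit teak.
        At teak: no right child.
      Visit fir.
      At fir: no right child.
Visit tulip.
At tulip: go right to yew.
  At yew: go left to rye.
    rye is a leaf — visit rye.
  Visit yew.
  At yew: go right to iris.
    iris is a leaf — visit iris.
Full in-order sequence: daisy, reed, pear, bay, teak, fir, tulip, rye, yew, iris.

1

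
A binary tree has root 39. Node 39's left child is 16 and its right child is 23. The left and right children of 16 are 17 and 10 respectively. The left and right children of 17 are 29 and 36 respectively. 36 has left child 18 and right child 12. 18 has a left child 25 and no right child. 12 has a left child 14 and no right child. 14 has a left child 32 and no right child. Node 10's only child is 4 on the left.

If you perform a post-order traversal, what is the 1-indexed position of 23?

Post-order visits the left subtree, then the right subtree, then the node.
At 39: go left to 16.
  At 16: go left to 17.
    At 17: go left to 29.
      29 is a leaf — visit 29.
    At 17: go right to 36.
      At 36: go left to 18.
        At 18: go left to 25.
          25 is a leaf — visit 25.
        At 18: no right child.
        Visit 18.
      At 36: go right to 12.
        At 12: go left to 14.
          At 14: go left to 32.
            32 is a leaf — visit 32.
          At 14: no right child.
          Visit 14.
        At 12: no right child.
        Visit 12.
      Visit 36.
    Visit 17.
  At 16: go right to 10.
    At 10: go left to 4.
      4 is a leaf — visit 4.
    At 10: no right child.
    Visit 10.
  Visit 16.
At 39: go right to 23.
  23 is a leaf — visit 23.
Visit 39.
Full post-order sequence: 29, 25, 18, 32, 14, 12, 36, 17, 4, 10, 16, 23, 39.

12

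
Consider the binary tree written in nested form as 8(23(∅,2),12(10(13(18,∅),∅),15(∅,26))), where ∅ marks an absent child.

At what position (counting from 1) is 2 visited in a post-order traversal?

Post-order visits the left subtree, then the right subtree, then the node.
At 8: go left to 23.
  At 23: no left child.
  At 23: go right to 2.
    2 is a leaf — visit 2.
  Visit 23.
At 8: go right to 12.
  At 12: go left to 10.
    At 10: go left to 13.
      At 13: go left to 18.
        18 is a leaf — visit 18.
      At 13: no right child.
      Visit 13.
    At 10: no right child.
    Visit 10.
  At 12: go right to 15.
    At 15: no left child.
    At 15: go right to 26.
      26 is a leaf — visit 26.
    Visit 15.
  Visit 12.
Visit 8.
Full post-order sequence: 2, 23, 18, 13, 10, 26, 15, 12, 8.

1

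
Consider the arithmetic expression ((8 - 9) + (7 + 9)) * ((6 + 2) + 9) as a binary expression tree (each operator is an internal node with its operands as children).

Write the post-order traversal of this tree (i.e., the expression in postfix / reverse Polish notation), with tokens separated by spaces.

8 9 - 7 9 + + 6 2 + 9 + *

Post-order on an expression tree gives postfix notation: for each operator, emit left operand, right operand, then the operator.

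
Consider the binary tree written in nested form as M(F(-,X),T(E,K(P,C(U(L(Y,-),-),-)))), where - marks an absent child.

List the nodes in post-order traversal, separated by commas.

X, F, E, P, Y, L, U, C, K, T, M

Post-order visits the left subtree, then the right subtree, then the node.
At M: go left to F.
  At F: no left child.
  At F: go right to X.
    X is a leaf — visit X.
  Visit F.
At M: go right to T.
  At T: go left to E.
    E is a leaf — visit E.
  At T: go right to K.
    At K: go left to P.
      P is a leaf — visit P.
    At K: go right to C.
      At C: go left to U.
        At U: go left to L.
          At L: go left to Y.
            Y is a leaf — visit Y.
          At L: no right child.
          Visit L.
        At U: no right child.
        Visit U.
      At C: no right child.
      Visit C.
    Visit K.
  Visit T.
Visit M.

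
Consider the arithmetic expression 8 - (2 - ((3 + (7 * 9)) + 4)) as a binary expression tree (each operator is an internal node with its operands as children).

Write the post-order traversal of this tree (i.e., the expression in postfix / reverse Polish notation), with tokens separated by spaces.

Post-order on an expression tree gives postfix notation: for each operator, emit left operand, right operand, then the operator.

8 2 3 7 9 * + 4 + - -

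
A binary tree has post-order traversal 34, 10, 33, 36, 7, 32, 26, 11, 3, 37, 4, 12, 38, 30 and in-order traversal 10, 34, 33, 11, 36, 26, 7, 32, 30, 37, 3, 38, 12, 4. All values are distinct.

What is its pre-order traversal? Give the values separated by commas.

The last element of post-order is the root; it splits in-order into left and right subtrees.
Root 30: left subtree has 8 nodes {10, 34, 33, 11, 36, 26, 7, 32}, right has 5 {37, 3, 38, 12, 4}.
  Root 11: left subtree has 3 nodes {10, 34, 33}, right has 4 {36, 26, 7, 32}.
    Root 33: left subtree has 2 nodes {10, 34}, right has 0 { }.
      Root 10: left subtree has 0 nodes { }, right has 1 {34}.
    Root 26: left subtree has 1 node {36}, right has 2 {7, 32}.
      Root 32: left subtree has 1 node {7}, right has 0 { }.
  Root 38: left subtree has 2 nodes {37, 3}, right has 2 {12, 4}.
    Root 37: left subtree has 0 nodes { }, right has 1 {3}.
    Root 12: left subtree has 0 nodes { }, right has 1 {4}.

30, 11, 33, 10, 34, 26, 36, 32, 7, 38, 37, 3, 12, 4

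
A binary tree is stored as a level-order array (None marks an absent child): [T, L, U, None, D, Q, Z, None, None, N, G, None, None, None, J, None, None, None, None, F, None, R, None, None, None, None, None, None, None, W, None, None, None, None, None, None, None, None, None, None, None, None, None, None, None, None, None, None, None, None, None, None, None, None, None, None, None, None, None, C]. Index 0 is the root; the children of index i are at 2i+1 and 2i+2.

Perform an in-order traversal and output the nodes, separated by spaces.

In-order visits the left subtree, then the node, then the right subtree.
At T: go left to L.
  At L: no left child.
  Visit L.
  At L: go right to D.
    At D: go left to N.
      At N: go left to F.
        F is a leaf — visit F.
      Visit N.
      At N: no right child.
    Visit D.
    At D: go right to G.
      At G: go left to R.
        R is a leaf — visit R.
      Visit G.
      At G: no right child.
Visit T.
At T: go right to U.
  At U: go left to Q.
    Q is a leaf — visit Q.
  Visit U.
  At U: go right to Z.
    At Z: no left child.
    Visit Z.
    At Z: go right to J.
      At J: go left to W.
        At W: go left to C.
          C is a leaf — visit C.
        Visit W.
        At W: no right child.
      Visit J.
      At J: no right child.

L F N D R G T Q U Z C W J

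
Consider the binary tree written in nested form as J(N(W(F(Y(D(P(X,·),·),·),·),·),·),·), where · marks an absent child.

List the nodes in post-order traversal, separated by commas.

Post-order visits the left subtree, then the right subtree, then the node.
At J: go left to N.
  At N: go left to W.
    At W: go left to F.
      At F: go left to Y.
        At Y: go left to D.
          At D: go left to P.
            At P: go left to X.
              X is a leaf — visit X.
            At P: no right child.
            Visit P.
          At D: no right child.
          Visit D.
        At Y: no right child.
        Visit Y.
      At F: no right child.
      Visit F.
    At W: no right child.
    Visit W.
  At N: no right child.
  Visit N.
At J: no right child.
Visit J.

X, P, D, Y, F, W, N, J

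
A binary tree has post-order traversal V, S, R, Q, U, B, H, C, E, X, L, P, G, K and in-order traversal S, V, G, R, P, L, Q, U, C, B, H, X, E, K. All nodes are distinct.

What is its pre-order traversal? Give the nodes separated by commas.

The last element of post-order is the root; it splits in-order into left and right subtrees.
Root K: left subtree has 13 nodes {S, V, G, R, P, L, Q, U, C, B, H, X, E}, right has 0 { }.
  Root G: left subtree has 2 nodes {S, V}, right has 10 {R, P, L, Q, U, C, B, H, X, E}.
    Root S: left subtree has 0 nodes { }, right has 1 {V}.
    Root P: left subtree has 1 node {R}, right has 8 {L, Q, U, C, B, H, X, E}.
      Root L: left subtree has 0 nodes { }, right has 7 {Q, U, C, B, H, X, E}.
        Root X: left subtree has 5 nodes {Q, U, C, B, H}, right has 1 {E}.
          Root C: left subtree has 2 nodes {Q, U}, right has 2 {B, H}.
            Root U: left subtree has 1 node {Q}, right has 0 { }.
            Root H: left subtree has 1 node {B}, right has 0 { }.

K, G, S, V, P, R, L, X, C, U, Q, H, B, E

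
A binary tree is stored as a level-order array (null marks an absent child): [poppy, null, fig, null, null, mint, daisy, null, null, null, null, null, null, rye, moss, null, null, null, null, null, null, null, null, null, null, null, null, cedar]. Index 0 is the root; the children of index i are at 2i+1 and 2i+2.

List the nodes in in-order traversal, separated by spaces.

poppy mint fig cedar rye daisy moss

In-order visits the left subtree, then the node, then the right subtree.
At poppy: no left child.
Visit poppy.
At poppy: go right to fig.
  At fig: go left to mint.
    mint is a leaf — visit mint.
  Visit fig.
  At fig: go right to daisy.
    At daisy: go left to rye.
      At rye: go left to cedar.
        cedar is a leaf — visit cedar.
      Visit rye.
      At rye: no right child.
    Visit daisy.
    At daisy: go right to moss.
      moss is a leaf — visit moss.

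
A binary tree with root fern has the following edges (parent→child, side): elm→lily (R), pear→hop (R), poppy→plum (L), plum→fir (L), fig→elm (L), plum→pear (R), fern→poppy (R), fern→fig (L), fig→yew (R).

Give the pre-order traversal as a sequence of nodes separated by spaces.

fern fig elm lily yew poppy plum fir pear hop

Pre-order visits the node, then its left subtree, then its right subtree.
Visit fern.
At fern: go left to fig.
  Visit fig.
  At fig: go left to elm.
    Visit elm.
    At elm: no left child.
    At elm: go right to lily.
      lily is a leaf — visit lily.
  At fig: go right to yew.
    yew is a leaf — visit yew.
At fern: go right to poppy.
  Visit poppy.
  At poppy: go left to plum.
    Visit plum.
    At plum: go left to fir.
      fir is a leaf — visit fir.
    At plum: go right to pear.
      Visit pear.
      At pear: no left child.
      At pear: go right to hop.
        hop is a leaf — visit hop.
  At poppy: no right child.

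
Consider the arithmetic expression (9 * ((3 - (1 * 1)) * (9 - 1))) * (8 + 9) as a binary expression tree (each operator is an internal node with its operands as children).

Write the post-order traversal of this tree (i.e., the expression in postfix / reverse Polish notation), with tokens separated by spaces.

9 3 1 1 * - 9 1 - * * 8 9 + *

Post-order on an expression tree gives postfix notation: for each operator, emit left operand, right operand, then the operator.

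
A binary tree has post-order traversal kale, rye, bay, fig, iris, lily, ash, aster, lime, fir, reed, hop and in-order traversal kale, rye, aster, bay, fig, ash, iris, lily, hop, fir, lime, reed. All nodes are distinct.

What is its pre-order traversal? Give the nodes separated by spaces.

The last element of post-order is the root; it splits in-order into left and right subtrees.
Root hop: left subtree has 8 nodes {kale, rye, aster, bay, fig, ash, iris, lily}, right has 3 {fir, lime, reed}.
  Root aster: left subtree has 2 nodes {kale, rye}, right has 5 {bay, fig, ash, iris, lily}.
    Root rye: left subtree has 1 node {kale}, right has 0 { }.
    Root ash: left subtree has 2 nodes {bay, fig}, right has 2 {iris, lily}.
      Root fig: left subtree has 1 node {bay}, right has 0 { }.
      Root lily: left subtree has 1 node {iris}, right has 0 { }.
  Root reed: left subtree has 2 nodes {fir, lime}, right has 0 { }.
    Root fir: left subtree has 0 nodes { }, right has 1 {lime}.

hop aster rye kale ash fig bay lily iris reed fir lime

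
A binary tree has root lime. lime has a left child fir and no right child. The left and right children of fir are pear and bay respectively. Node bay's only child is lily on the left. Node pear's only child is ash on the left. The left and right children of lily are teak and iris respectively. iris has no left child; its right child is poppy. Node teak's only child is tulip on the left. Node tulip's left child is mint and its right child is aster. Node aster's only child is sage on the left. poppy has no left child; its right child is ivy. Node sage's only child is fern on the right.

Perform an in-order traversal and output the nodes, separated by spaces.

In-order visits the left subtree, then the node, then the right subtree.
At lime: go left to fir.
  At fir: go left to pear.
    At pear: go left to ash.
      ash is a leaf — visit ash.
    Visit pear.
    At pear: no right child.
  Visit fir.
  At fir: go right to bay.
    At bay: go left to lily.
      At lily: go left to teak.
        At teak: go left to tulip.
          At tulip: go left to mint.
            mint is a leaf — visit mint.
          Visit tulip.
          At tulip: go right to aster.
            At aster: go left to sage.
              At sage: no left child.
              Visit sage.
              At sage: go right to fern.
                fern is a leaf — visit fern.
            Visit aster.
            At aster: no right child.
        Visit teak.
        At teak: no right child.
      Visit lily.
      At lily: go right to iris.
        At iris: no left child.
        Visit iris.
        At iris: go right to poppy.
          At poppy: no left child.
          Visit poppy.
          At poppy: go right to ivy.
            ivy is a leaf — visit ivy.
    Visit bay.
    At bay: no right child.
Visit lime.
At lime: no right child.

ash pear fir mint tulip sage fern aster teak lily iris poppy ivy bay lime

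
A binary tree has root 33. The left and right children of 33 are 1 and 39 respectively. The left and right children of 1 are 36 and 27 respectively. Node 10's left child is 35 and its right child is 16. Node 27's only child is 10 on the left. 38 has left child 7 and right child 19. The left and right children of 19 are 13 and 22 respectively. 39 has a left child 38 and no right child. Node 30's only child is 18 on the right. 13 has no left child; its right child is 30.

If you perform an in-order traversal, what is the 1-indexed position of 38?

9

In-order visits the left subtree, then the node, then the right subtree.
At 33: go left to 1.
  At 1: go left to 36.
    36 is a leaf — visit 36.
  Visit 1.
  At 1: go right to 27.
    At 27: go left to 10.
      At 10: go left to 35.
        35 is a leaf — visit 35.
      Visit 10.
      At 10: go right to 16.
        16 is a leaf — visit 16.
    Visit 27.
    At 27: no right child.
Visit 33.
At 33: go right to 39.
  At 39: go left to 38.
    At 38: go left to 7.
      7 is a leaf — visit 7.
    Visit 38.
    At 38: go right to 19.
      At 19: go left to 13.
        At 13: no left child.
        Visit 13.
        At 13: go right to 30.
          At 30: no left child.
          Visit 30.
          At 30: go right to 18.
            18 is a leaf — visit 18.
      Visit 19.
      At 19: go right to 22.
        22 is a leaf — visit 22.
  Visit 39.
  At 39: no right child.
Full in-order sequence: 36, 1, 35, 10, 16, 27, 33, 7, 38, 13, 30, 18, 19, 22, 39.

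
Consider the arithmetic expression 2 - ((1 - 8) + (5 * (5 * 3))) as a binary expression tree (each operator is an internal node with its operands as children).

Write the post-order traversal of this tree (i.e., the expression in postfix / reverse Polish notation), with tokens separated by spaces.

Post-order on an expression tree gives postfix notation: for each operator, emit left operand, right operand, then the operator.

2 1 8 - 5 5 3 * * + -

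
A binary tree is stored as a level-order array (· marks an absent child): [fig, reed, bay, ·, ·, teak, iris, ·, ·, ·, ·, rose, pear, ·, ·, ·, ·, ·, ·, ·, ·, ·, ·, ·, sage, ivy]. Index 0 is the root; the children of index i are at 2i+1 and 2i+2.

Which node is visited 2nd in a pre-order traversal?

Pre-order visits the node, then its left subtree, then its right subtree.
Visit fig.
At fig: go left to reed.
  reed is a leaf — visit reed.
At fig: go right to bay.
  Visit bay.
  At bay: go left to teak.
    Visit teak.
    At teak: go left to rose.
      Visit rose.
      At rose: no left child.
      At rose: go right to sage.
        sage is a leaf — visit sage.
    At teak: go right to pear.
      Visit pear.
      At pear: go left to ivy.
        ivy is a leaf — visit ivy.
      At pear: no right child.
  At bay: go right to iris.
    iris is a leaf — visit iris.
Full pre-order sequence: fig, reed, bay, teak, rose, sage, pear, ivy, iris.

reed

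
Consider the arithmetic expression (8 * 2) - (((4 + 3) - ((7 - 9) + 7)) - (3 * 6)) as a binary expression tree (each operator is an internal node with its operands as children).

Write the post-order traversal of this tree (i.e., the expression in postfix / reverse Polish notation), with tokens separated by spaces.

8 2 * 4 3 + 7 9 - 7 + - 3 6 * - -

Post-order on an expression tree gives postfix notation: for each operator, emit left operand, right operand, then the operator.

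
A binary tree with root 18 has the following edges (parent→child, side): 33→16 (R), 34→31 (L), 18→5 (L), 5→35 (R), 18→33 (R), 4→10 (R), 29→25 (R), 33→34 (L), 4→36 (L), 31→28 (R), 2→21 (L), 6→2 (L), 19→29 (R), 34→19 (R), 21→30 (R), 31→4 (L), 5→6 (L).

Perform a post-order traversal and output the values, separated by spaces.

Post-order visits the left subtree, then the right subtree, then the node.
At 18: go left to 5.
  At 5: go left to 6.
    At 6: go left to 2.
      At 2: go left to 21.
        At 21: no left child.
        At 21: go right to 30.
          30 is a leaf — visit 30.
        Visit 21.
      At 2: no right child.
      Visit 2.
    At 6: no right child.
    Visit 6.
  At 5: go right to 35.
    35 is a leaf — visit 35.
  Visit 5.
At 18: go right to 33.
  At 33: go left to 34.
    At 34: go left to 31.
      At 31: go left to 4.
        At 4: go left to 36.
          36 is a leaf — visit 36.
        At 4: go right to 10.
          10 is a leaf — visit 10.
        Visit 4.
      At 31: go right to 28.
        28 is a leaf — visit 28.
      Visit 31.
    At 34: go right to 19.
      At 19: no left child.
      At 19: go right to 29.
        At 29: no left child.
        At 29: go right to 25.
          25 is a leaf — visit 25.
        Visit 29.
      Visit 19.
    Visit 34.
  At 33: go right to 16.
    16 is a leaf — visit 16.
  Visit 33.
Visit 18.

30 21 2 6 35 5 36 10 4 28 31 25 29 19 34 16 33 18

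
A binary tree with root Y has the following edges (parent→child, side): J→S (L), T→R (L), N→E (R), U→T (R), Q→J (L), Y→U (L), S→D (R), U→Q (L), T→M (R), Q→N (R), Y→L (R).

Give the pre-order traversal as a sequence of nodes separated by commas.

Pre-order visits the node, then its left subtree, then its right subtree.
Visit Y.
At Y: go left to U.
  Visit U.
  At U: go left to Q.
    Visit Q.
    At Q: go left to J.
      Visit J.
      At J: go left to S.
        Visit S.
        At S: no left child.
        At S: go right to D.
          D is a leaf — visit D.
      At J: no right child.
    At Q: go right to N.
      Visit N.
      At N: no left child.
      At N: go right to E.
        E is a leaf — visit E.
  At U: go right to T.
    Visit T.
    At T: go left to R.
      R is a leaf — visit R.
    At T: go right to M.
      M is a leaf — visit M.
At Y: go right to L.
  L is a leaf — visit L.

Y, U, Q, J, S, D, N, E, T, R, M, L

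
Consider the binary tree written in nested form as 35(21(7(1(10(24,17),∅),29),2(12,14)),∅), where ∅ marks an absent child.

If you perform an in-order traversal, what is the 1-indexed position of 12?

In-order visits the left subtree, then the node, then the right subtree.
At 35: go left to 21.
  At 21: go left to 7.
    At 7: go left to 1.
      At 1: go left to 10.
        At 10: go left to 24.
          24 is a leaf — visit 24.
        Visit 10.
        At 10: go right to 17.
          17 is a leaf — visit 17.
      Visit 1.
      At 1: no right child.
    Visit 7.
    At 7: go right to 29.
      29 is a leaf — visit 29.
  Visit 21.
  At 21: go right to 2.
    At 2: go left to 12.
      12 is a leaf — visit 12.
    Visit 2.
    At 2: go right to 14.
      14 is a leaf — visit 14.
Visit 35.
At 35: no right child.
Full in-order sequence: 24, 10, 17, 1, 7, 29, 21, 12, 2, 14, 35.

8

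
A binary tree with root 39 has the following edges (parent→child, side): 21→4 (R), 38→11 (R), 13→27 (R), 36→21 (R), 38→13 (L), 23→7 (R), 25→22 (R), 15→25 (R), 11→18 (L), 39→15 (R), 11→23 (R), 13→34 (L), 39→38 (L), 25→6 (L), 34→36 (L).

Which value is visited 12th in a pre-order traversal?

7

Pre-order visits the node, then its left subtree, then its right subtree.
Visit 39.
At 39: go left to 38.
  Visit 38.
  At 38: go left to 13.
    Visit 13.
    At 13: go left to 34.
      Visit 34.
      At 34: go left to 36.
        Visit 36.
        At 36: no left child.
        At 36: go right to 21.
          Visit 21.
          At 21: no left child.
          At 21: go right to 4.
            4 is a leaf — visit 4.
      At 34: no right child.
    At 13: go right to 27.
      27 is a leaf — visit 27.
  At 38: go right to 11.
    Visit 11.
    At 11: go left to 18.
      18 is a leaf — visit 18.
    At 11: go right to 23.
      Visit 23.
      At 23: no left child.
      At 23: go right to 7.
        7 is a leaf — visit 7.
At 39: go right to 15.
  Visit 15.
  At 15: no left child.
  At 15: go right to 25.
    Visit 25.
    At 25: go left to 6.
      6 is a leaf — visit 6.
    At 25: go right to 22.
      22 is a leaf — visit 22.
Full pre-order sequence: 39, 38, 13, 34, 36, 21, 4, 27, 11, 18, 23, 7, 15, 25, 6, 22.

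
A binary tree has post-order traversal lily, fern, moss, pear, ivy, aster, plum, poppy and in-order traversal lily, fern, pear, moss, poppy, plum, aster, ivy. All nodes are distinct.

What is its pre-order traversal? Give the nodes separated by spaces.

The last element of post-order is the root; it splits in-order into left and right subtrees.
Root poppy: left subtree has 4 nodes {lily, fern, pear, moss}, right has 3 {plum, aster, ivy}.
  Root pear: left subtree has 2 nodes {lily, fern}, right has 1 {moss}.
    Root fern: left subtree has 1 node {lily}, right has 0 { }.
  Root plum: left subtree has 0 nodes { }, right has 2 {aster, ivy}.
    Root aster: left subtree has 0 nodes { }, right has 1 {ivy}.

poppy pear fern lily moss plum aster ivy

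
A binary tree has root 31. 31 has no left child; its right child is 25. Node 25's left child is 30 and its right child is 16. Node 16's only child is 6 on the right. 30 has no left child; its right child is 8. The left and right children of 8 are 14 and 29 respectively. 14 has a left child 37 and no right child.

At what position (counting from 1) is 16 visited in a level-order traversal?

4

Level-order visits nodes level by level from the root, left to right within each level.
Level 0: 31
Level 1: 25
Level 2: 30, 16
Level 3: 8, 6
Level 4: 14, 29
Level 5: 37
Full level-order sequence: 31, 25, 30, 16, 8, 6, 14, 29, 37.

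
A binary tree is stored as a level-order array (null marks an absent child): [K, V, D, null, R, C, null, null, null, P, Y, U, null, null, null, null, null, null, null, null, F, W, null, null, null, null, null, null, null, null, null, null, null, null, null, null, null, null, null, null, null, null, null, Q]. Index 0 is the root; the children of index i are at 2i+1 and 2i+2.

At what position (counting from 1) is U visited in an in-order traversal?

9

In-order visits the left subtree, then the node, then the right subtree.
At K: go left to V.
  At V: no left child.
  Visit V.
  At V: go right to R.
    At R: go left to P.
      At P: no left child.
      Visit P.
      At P: go right to F.
        F is a leaf — visit F.
    Visit R.
    At R: go right to Y.
      At Y: go left to W.
        At W: go left to Q.
          Q is a leaf — visit Q.
        Visit W.
        At W: no right child.
      Visit Y.
      At Y: no right child.
Visit K.
At K: go right to D.
  At D: go left to C.
    At C: go left to U.
      U is a leaf — visit U.
    Visit C.
    At C: no right child.
  Visit D.
  At D: no right child.
Full in-order sequence: V, P, F, R, Q, W, Y, K, U, C, D.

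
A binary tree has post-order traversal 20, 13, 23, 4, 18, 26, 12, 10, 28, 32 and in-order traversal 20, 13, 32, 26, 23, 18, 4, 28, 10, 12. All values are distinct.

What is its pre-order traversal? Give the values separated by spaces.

The last element of post-order is the root; it splits in-order into left and right subtrees.
Root 32: left subtree has 2 nodes {20, 13}, right has 7 {26, 23, 18, 4, 28, 10, 12}.
  Root 13: left subtree has 1 node {20}, right has 0 { }.
  Root 28: left subtree has 4 nodes {26, 23, 18, 4}, right has 2 {10, 12}.
    Root 26: left subtree has 0 nodes { }, right has 3 {23, 18, 4}.
      Root 18: left subtree has 1 node {23}, right has 1 {4}.
    Root 10: left subtree has 0 nodes { }, right has 1 {12}.

32 13 20 28 26 18 23 4 10 12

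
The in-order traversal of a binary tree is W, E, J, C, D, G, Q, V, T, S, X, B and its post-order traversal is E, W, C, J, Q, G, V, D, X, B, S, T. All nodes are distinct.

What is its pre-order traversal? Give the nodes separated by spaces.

The last element of post-order is the root; it splits in-order into left and right subtrees.
Root T: left subtree has 8 nodes {W, E, J, C, D, G, Q, V}, right has 3 {S, X, B}.
  Root D: left subtree has 4 nodes {W, E, J, C}, right has 3 {G, Q, V}.
    Root J: left subtree has 2 nodes {W, E}, right has 1 {C}.
      Root W: left subtree has 0 nodes { }, right has 1 {E}.
    Root V: left subtree has 2 nodes {G, Q}, right has 0 { }.
      Root G: left subtree has 0 nodes { }, right has 1 {Q}.
  Root S: left subtree has 0 nodes { }, right has 2 {X, B}.
    Root B: left subtree has 1 node {X}, right has 0 { }.

T D J W E C V G Q S B X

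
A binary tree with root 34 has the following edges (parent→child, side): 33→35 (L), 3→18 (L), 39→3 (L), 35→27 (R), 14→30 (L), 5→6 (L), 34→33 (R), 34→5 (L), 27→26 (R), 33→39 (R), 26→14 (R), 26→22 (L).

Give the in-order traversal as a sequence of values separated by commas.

In-order visits the left subtree, then the node, then the right subtree.
At 34: go left to 5.
  At 5: go left to 6.
    6 is a leaf — visit 6.
  Visit 5.
  At 5: no right child.
Visit 34.
At 34: go right to 33.
  At 33: go left to 35.
    At 35: no left child.
    Visit 35.
    At 35: go right to 27.
      At 27: no left child.
      Visit 27.
      At 27: go right to 26.
        At 26: go left to 22.
          22 is a leaf — visit 22.
        Visit 26.
        At 26: go right to 14.
          At 14: go left to 30.
            30 is a leaf — visit 30.
          Visit 14.
          At 14: no right child.
  Visit 33.
  At 33: go right to 39.
    At 39: go left to 3.
      At 3: go left to 18.
        18 is a leaf — visit 18.
      Visit 3.
      At 3: no right child.
    Visit 39.
    At 39: no right child.

6, 5, 34, 35, 27, 22, 26, 30, 14, 33, 18, 3, 39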